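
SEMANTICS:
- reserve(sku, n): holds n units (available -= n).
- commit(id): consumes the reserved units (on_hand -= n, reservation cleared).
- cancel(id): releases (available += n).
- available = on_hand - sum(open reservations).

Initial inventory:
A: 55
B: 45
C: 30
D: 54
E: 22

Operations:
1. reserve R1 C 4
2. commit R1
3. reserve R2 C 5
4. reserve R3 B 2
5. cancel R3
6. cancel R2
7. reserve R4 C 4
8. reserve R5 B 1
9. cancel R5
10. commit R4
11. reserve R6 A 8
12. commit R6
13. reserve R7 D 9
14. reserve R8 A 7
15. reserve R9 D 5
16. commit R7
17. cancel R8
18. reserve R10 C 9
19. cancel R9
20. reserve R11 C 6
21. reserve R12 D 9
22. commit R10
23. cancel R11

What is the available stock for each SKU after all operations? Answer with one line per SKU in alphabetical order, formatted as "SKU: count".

Step 1: reserve R1 C 4 -> on_hand[A=55 B=45 C=30 D=54 E=22] avail[A=55 B=45 C=26 D=54 E=22] open={R1}
Step 2: commit R1 -> on_hand[A=55 B=45 C=26 D=54 E=22] avail[A=55 B=45 C=26 D=54 E=22] open={}
Step 3: reserve R2 C 5 -> on_hand[A=55 B=45 C=26 D=54 E=22] avail[A=55 B=45 C=21 D=54 E=22] open={R2}
Step 4: reserve R3 B 2 -> on_hand[A=55 B=45 C=26 D=54 E=22] avail[A=55 B=43 C=21 D=54 E=22] open={R2,R3}
Step 5: cancel R3 -> on_hand[A=55 B=45 C=26 D=54 E=22] avail[A=55 B=45 C=21 D=54 E=22] open={R2}
Step 6: cancel R2 -> on_hand[A=55 B=45 C=26 D=54 E=22] avail[A=55 B=45 C=26 D=54 E=22] open={}
Step 7: reserve R4 C 4 -> on_hand[A=55 B=45 C=26 D=54 E=22] avail[A=55 B=45 C=22 D=54 E=22] open={R4}
Step 8: reserve R5 B 1 -> on_hand[A=55 B=45 C=26 D=54 E=22] avail[A=55 B=44 C=22 D=54 E=22] open={R4,R5}
Step 9: cancel R5 -> on_hand[A=55 B=45 C=26 D=54 E=22] avail[A=55 B=45 C=22 D=54 E=22] open={R4}
Step 10: commit R4 -> on_hand[A=55 B=45 C=22 D=54 E=22] avail[A=55 B=45 C=22 D=54 E=22] open={}
Step 11: reserve R6 A 8 -> on_hand[A=55 B=45 C=22 D=54 E=22] avail[A=47 B=45 C=22 D=54 E=22] open={R6}
Step 12: commit R6 -> on_hand[A=47 B=45 C=22 D=54 E=22] avail[A=47 B=45 C=22 D=54 E=22] open={}
Step 13: reserve R7 D 9 -> on_hand[A=47 B=45 C=22 D=54 E=22] avail[A=47 B=45 C=22 D=45 E=22] open={R7}
Step 14: reserve R8 A 7 -> on_hand[A=47 B=45 C=22 D=54 E=22] avail[A=40 B=45 C=22 D=45 E=22] open={R7,R8}
Step 15: reserve R9 D 5 -> on_hand[A=47 B=45 C=22 D=54 E=22] avail[A=40 B=45 C=22 D=40 E=22] open={R7,R8,R9}
Step 16: commit R7 -> on_hand[A=47 B=45 C=22 D=45 E=22] avail[A=40 B=45 C=22 D=40 E=22] open={R8,R9}
Step 17: cancel R8 -> on_hand[A=47 B=45 C=22 D=45 E=22] avail[A=47 B=45 C=22 D=40 E=22] open={R9}
Step 18: reserve R10 C 9 -> on_hand[A=47 B=45 C=22 D=45 E=22] avail[A=47 B=45 C=13 D=40 E=22] open={R10,R9}
Step 19: cancel R9 -> on_hand[A=47 B=45 C=22 D=45 E=22] avail[A=47 B=45 C=13 D=45 E=22] open={R10}
Step 20: reserve R11 C 6 -> on_hand[A=47 B=45 C=22 D=45 E=22] avail[A=47 B=45 C=7 D=45 E=22] open={R10,R11}
Step 21: reserve R12 D 9 -> on_hand[A=47 B=45 C=22 D=45 E=22] avail[A=47 B=45 C=7 D=36 E=22] open={R10,R11,R12}
Step 22: commit R10 -> on_hand[A=47 B=45 C=13 D=45 E=22] avail[A=47 B=45 C=7 D=36 E=22] open={R11,R12}
Step 23: cancel R11 -> on_hand[A=47 B=45 C=13 D=45 E=22] avail[A=47 B=45 C=13 D=36 E=22] open={R12}

Answer: A: 47
B: 45
C: 13
D: 36
E: 22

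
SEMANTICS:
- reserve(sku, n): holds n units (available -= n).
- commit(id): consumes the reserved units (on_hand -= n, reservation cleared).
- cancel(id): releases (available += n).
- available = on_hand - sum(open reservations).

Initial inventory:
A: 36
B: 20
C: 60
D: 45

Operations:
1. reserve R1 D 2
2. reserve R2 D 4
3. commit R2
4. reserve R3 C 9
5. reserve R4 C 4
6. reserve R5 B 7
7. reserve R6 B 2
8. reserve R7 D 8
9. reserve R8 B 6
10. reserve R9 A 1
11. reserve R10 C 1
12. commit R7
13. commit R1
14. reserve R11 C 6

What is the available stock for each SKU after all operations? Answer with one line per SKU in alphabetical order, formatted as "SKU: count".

Answer: A: 35
B: 5
C: 40
D: 31

Derivation:
Step 1: reserve R1 D 2 -> on_hand[A=36 B=20 C=60 D=45] avail[A=36 B=20 C=60 D=43] open={R1}
Step 2: reserve R2 D 4 -> on_hand[A=36 B=20 C=60 D=45] avail[A=36 B=20 C=60 D=39] open={R1,R2}
Step 3: commit R2 -> on_hand[A=36 B=20 C=60 D=41] avail[A=36 B=20 C=60 D=39] open={R1}
Step 4: reserve R3 C 9 -> on_hand[A=36 B=20 C=60 D=41] avail[A=36 B=20 C=51 D=39] open={R1,R3}
Step 5: reserve R4 C 4 -> on_hand[A=36 B=20 C=60 D=41] avail[A=36 B=20 C=47 D=39] open={R1,R3,R4}
Step 6: reserve R5 B 7 -> on_hand[A=36 B=20 C=60 D=41] avail[A=36 B=13 C=47 D=39] open={R1,R3,R4,R5}
Step 7: reserve R6 B 2 -> on_hand[A=36 B=20 C=60 D=41] avail[A=36 B=11 C=47 D=39] open={R1,R3,R4,R5,R6}
Step 8: reserve R7 D 8 -> on_hand[A=36 B=20 C=60 D=41] avail[A=36 B=11 C=47 D=31] open={R1,R3,R4,R5,R6,R7}
Step 9: reserve R8 B 6 -> on_hand[A=36 B=20 C=60 D=41] avail[A=36 B=5 C=47 D=31] open={R1,R3,R4,R5,R6,R7,R8}
Step 10: reserve R9 A 1 -> on_hand[A=36 B=20 C=60 D=41] avail[A=35 B=5 C=47 D=31] open={R1,R3,R4,R5,R6,R7,R8,R9}
Step 11: reserve R10 C 1 -> on_hand[A=36 B=20 C=60 D=41] avail[A=35 B=5 C=46 D=31] open={R1,R10,R3,R4,R5,R6,R7,R8,R9}
Step 12: commit R7 -> on_hand[A=36 B=20 C=60 D=33] avail[A=35 B=5 C=46 D=31] open={R1,R10,R3,R4,R5,R6,R8,R9}
Step 13: commit R1 -> on_hand[A=36 B=20 C=60 D=31] avail[A=35 B=5 C=46 D=31] open={R10,R3,R4,R5,R6,R8,R9}
Step 14: reserve R11 C 6 -> on_hand[A=36 B=20 C=60 D=31] avail[A=35 B=5 C=40 D=31] open={R10,R11,R3,R4,R5,R6,R8,R9}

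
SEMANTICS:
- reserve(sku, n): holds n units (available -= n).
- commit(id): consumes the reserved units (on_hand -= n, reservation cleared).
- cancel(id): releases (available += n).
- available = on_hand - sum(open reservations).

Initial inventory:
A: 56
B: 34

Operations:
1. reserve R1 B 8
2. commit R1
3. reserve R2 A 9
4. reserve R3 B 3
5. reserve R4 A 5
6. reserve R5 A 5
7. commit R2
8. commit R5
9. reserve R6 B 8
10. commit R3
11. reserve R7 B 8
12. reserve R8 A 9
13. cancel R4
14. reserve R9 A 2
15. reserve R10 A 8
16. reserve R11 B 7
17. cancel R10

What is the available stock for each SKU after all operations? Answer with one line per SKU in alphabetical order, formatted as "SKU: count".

Answer: A: 31
B: 0

Derivation:
Step 1: reserve R1 B 8 -> on_hand[A=56 B=34] avail[A=56 B=26] open={R1}
Step 2: commit R1 -> on_hand[A=56 B=26] avail[A=56 B=26] open={}
Step 3: reserve R2 A 9 -> on_hand[A=56 B=26] avail[A=47 B=26] open={R2}
Step 4: reserve R3 B 3 -> on_hand[A=56 B=26] avail[A=47 B=23] open={R2,R3}
Step 5: reserve R4 A 5 -> on_hand[A=56 B=26] avail[A=42 B=23] open={R2,R3,R4}
Step 6: reserve R5 A 5 -> on_hand[A=56 B=26] avail[A=37 B=23] open={R2,R3,R4,R5}
Step 7: commit R2 -> on_hand[A=47 B=26] avail[A=37 B=23] open={R3,R4,R5}
Step 8: commit R5 -> on_hand[A=42 B=26] avail[A=37 B=23] open={R3,R4}
Step 9: reserve R6 B 8 -> on_hand[A=42 B=26] avail[A=37 B=15] open={R3,R4,R6}
Step 10: commit R3 -> on_hand[A=42 B=23] avail[A=37 B=15] open={R4,R6}
Step 11: reserve R7 B 8 -> on_hand[A=42 B=23] avail[A=37 B=7] open={R4,R6,R7}
Step 12: reserve R8 A 9 -> on_hand[A=42 B=23] avail[A=28 B=7] open={R4,R6,R7,R8}
Step 13: cancel R4 -> on_hand[A=42 B=23] avail[A=33 B=7] open={R6,R7,R8}
Step 14: reserve R9 A 2 -> on_hand[A=42 B=23] avail[A=31 B=7] open={R6,R7,R8,R9}
Step 15: reserve R10 A 8 -> on_hand[A=42 B=23] avail[A=23 B=7] open={R10,R6,R7,R8,R9}
Step 16: reserve R11 B 7 -> on_hand[A=42 B=23] avail[A=23 B=0] open={R10,R11,R6,R7,R8,R9}
Step 17: cancel R10 -> on_hand[A=42 B=23] avail[A=31 B=0] open={R11,R6,R7,R8,R9}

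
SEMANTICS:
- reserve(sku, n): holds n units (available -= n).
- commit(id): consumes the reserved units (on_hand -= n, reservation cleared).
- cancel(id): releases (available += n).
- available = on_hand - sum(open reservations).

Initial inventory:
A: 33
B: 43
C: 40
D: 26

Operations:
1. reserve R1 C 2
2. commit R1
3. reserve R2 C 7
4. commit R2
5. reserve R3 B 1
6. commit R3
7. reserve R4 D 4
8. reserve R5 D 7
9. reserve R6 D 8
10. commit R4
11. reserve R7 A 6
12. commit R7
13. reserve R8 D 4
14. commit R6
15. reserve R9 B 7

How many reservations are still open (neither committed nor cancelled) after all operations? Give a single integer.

Step 1: reserve R1 C 2 -> on_hand[A=33 B=43 C=40 D=26] avail[A=33 B=43 C=38 D=26] open={R1}
Step 2: commit R1 -> on_hand[A=33 B=43 C=38 D=26] avail[A=33 B=43 C=38 D=26] open={}
Step 3: reserve R2 C 7 -> on_hand[A=33 B=43 C=38 D=26] avail[A=33 B=43 C=31 D=26] open={R2}
Step 4: commit R2 -> on_hand[A=33 B=43 C=31 D=26] avail[A=33 B=43 C=31 D=26] open={}
Step 5: reserve R3 B 1 -> on_hand[A=33 B=43 C=31 D=26] avail[A=33 B=42 C=31 D=26] open={R3}
Step 6: commit R3 -> on_hand[A=33 B=42 C=31 D=26] avail[A=33 B=42 C=31 D=26] open={}
Step 7: reserve R4 D 4 -> on_hand[A=33 B=42 C=31 D=26] avail[A=33 B=42 C=31 D=22] open={R4}
Step 8: reserve R5 D 7 -> on_hand[A=33 B=42 C=31 D=26] avail[A=33 B=42 C=31 D=15] open={R4,R5}
Step 9: reserve R6 D 8 -> on_hand[A=33 B=42 C=31 D=26] avail[A=33 B=42 C=31 D=7] open={R4,R5,R6}
Step 10: commit R4 -> on_hand[A=33 B=42 C=31 D=22] avail[A=33 B=42 C=31 D=7] open={R5,R6}
Step 11: reserve R7 A 6 -> on_hand[A=33 B=42 C=31 D=22] avail[A=27 B=42 C=31 D=7] open={R5,R6,R7}
Step 12: commit R7 -> on_hand[A=27 B=42 C=31 D=22] avail[A=27 B=42 C=31 D=7] open={R5,R6}
Step 13: reserve R8 D 4 -> on_hand[A=27 B=42 C=31 D=22] avail[A=27 B=42 C=31 D=3] open={R5,R6,R8}
Step 14: commit R6 -> on_hand[A=27 B=42 C=31 D=14] avail[A=27 B=42 C=31 D=3] open={R5,R8}
Step 15: reserve R9 B 7 -> on_hand[A=27 B=42 C=31 D=14] avail[A=27 B=35 C=31 D=3] open={R5,R8,R9}
Open reservations: ['R5', 'R8', 'R9'] -> 3

Answer: 3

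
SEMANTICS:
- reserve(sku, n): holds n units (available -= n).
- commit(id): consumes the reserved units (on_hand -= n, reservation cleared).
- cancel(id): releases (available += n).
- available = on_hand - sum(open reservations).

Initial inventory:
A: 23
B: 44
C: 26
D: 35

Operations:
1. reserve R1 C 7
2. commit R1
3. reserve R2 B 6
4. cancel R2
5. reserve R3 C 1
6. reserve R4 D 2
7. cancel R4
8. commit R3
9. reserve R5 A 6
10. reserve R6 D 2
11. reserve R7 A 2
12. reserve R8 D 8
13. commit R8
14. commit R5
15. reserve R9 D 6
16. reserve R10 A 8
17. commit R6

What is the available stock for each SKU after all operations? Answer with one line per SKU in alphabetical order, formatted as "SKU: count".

Answer: A: 7
B: 44
C: 18
D: 19

Derivation:
Step 1: reserve R1 C 7 -> on_hand[A=23 B=44 C=26 D=35] avail[A=23 B=44 C=19 D=35] open={R1}
Step 2: commit R1 -> on_hand[A=23 B=44 C=19 D=35] avail[A=23 B=44 C=19 D=35] open={}
Step 3: reserve R2 B 6 -> on_hand[A=23 B=44 C=19 D=35] avail[A=23 B=38 C=19 D=35] open={R2}
Step 4: cancel R2 -> on_hand[A=23 B=44 C=19 D=35] avail[A=23 B=44 C=19 D=35] open={}
Step 5: reserve R3 C 1 -> on_hand[A=23 B=44 C=19 D=35] avail[A=23 B=44 C=18 D=35] open={R3}
Step 6: reserve R4 D 2 -> on_hand[A=23 B=44 C=19 D=35] avail[A=23 B=44 C=18 D=33] open={R3,R4}
Step 7: cancel R4 -> on_hand[A=23 B=44 C=19 D=35] avail[A=23 B=44 C=18 D=35] open={R3}
Step 8: commit R3 -> on_hand[A=23 B=44 C=18 D=35] avail[A=23 B=44 C=18 D=35] open={}
Step 9: reserve R5 A 6 -> on_hand[A=23 B=44 C=18 D=35] avail[A=17 B=44 C=18 D=35] open={R5}
Step 10: reserve R6 D 2 -> on_hand[A=23 B=44 C=18 D=35] avail[A=17 B=44 C=18 D=33] open={R5,R6}
Step 11: reserve R7 A 2 -> on_hand[A=23 B=44 C=18 D=35] avail[A=15 B=44 C=18 D=33] open={R5,R6,R7}
Step 12: reserve R8 D 8 -> on_hand[A=23 B=44 C=18 D=35] avail[A=15 B=44 C=18 D=25] open={R5,R6,R7,R8}
Step 13: commit R8 -> on_hand[A=23 B=44 C=18 D=27] avail[A=15 B=44 C=18 D=25] open={R5,R6,R7}
Step 14: commit R5 -> on_hand[A=17 B=44 C=18 D=27] avail[A=15 B=44 C=18 D=25] open={R6,R7}
Step 15: reserve R9 D 6 -> on_hand[A=17 B=44 C=18 D=27] avail[A=15 B=44 C=18 D=19] open={R6,R7,R9}
Step 16: reserve R10 A 8 -> on_hand[A=17 B=44 C=18 D=27] avail[A=7 B=44 C=18 D=19] open={R10,R6,R7,R9}
Step 17: commit R6 -> on_hand[A=17 B=44 C=18 D=25] avail[A=7 B=44 C=18 D=19] open={R10,R7,R9}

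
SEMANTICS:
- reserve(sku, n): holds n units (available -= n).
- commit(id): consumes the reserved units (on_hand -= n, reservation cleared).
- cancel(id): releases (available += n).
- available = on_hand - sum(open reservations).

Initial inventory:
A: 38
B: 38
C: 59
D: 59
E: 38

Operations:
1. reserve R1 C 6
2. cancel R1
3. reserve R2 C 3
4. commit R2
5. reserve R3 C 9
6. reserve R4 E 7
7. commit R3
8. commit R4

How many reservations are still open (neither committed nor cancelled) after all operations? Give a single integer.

Step 1: reserve R1 C 6 -> on_hand[A=38 B=38 C=59 D=59 E=38] avail[A=38 B=38 C=53 D=59 E=38] open={R1}
Step 2: cancel R1 -> on_hand[A=38 B=38 C=59 D=59 E=38] avail[A=38 B=38 C=59 D=59 E=38] open={}
Step 3: reserve R2 C 3 -> on_hand[A=38 B=38 C=59 D=59 E=38] avail[A=38 B=38 C=56 D=59 E=38] open={R2}
Step 4: commit R2 -> on_hand[A=38 B=38 C=56 D=59 E=38] avail[A=38 B=38 C=56 D=59 E=38] open={}
Step 5: reserve R3 C 9 -> on_hand[A=38 B=38 C=56 D=59 E=38] avail[A=38 B=38 C=47 D=59 E=38] open={R3}
Step 6: reserve R4 E 7 -> on_hand[A=38 B=38 C=56 D=59 E=38] avail[A=38 B=38 C=47 D=59 E=31] open={R3,R4}
Step 7: commit R3 -> on_hand[A=38 B=38 C=47 D=59 E=38] avail[A=38 B=38 C=47 D=59 E=31] open={R4}
Step 8: commit R4 -> on_hand[A=38 B=38 C=47 D=59 E=31] avail[A=38 B=38 C=47 D=59 E=31] open={}
Open reservations: [] -> 0

Answer: 0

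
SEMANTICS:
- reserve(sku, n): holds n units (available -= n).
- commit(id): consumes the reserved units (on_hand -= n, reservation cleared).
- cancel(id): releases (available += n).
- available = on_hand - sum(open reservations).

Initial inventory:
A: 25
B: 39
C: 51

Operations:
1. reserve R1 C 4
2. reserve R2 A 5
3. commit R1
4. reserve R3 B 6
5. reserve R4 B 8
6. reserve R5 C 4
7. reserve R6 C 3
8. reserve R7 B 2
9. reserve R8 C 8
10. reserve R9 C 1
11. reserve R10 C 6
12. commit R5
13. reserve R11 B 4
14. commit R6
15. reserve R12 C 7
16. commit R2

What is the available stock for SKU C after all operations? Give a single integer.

Answer: 18

Derivation:
Step 1: reserve R1 C 4 -> on_hand[A=25 B=39 C=51] avail[A=25 B=39 C=47] open={R1}
Step 2: reserve R2 A 5 -> on_hand[A=25 B=39 C=51] avail[A=20 B=39 C=47] open={R1,R2}
Step 3: commit R1 -> on_hand[A=25 B=39 C=47] avail[A=20 B=39 C=47] open={R2}
Step 4: reserve R3 B 6 -> on_hand[A=25 B=39 C=47] avail[A=20 B=33 C=47] open={R2,R3}
Step 5: reserve R4 B 8 -> on_hand[A=25 B=39 C=47] avail[A=20 B=25 C=47] open={R2,R3,R4}
Step 6: reserve R5 C 4 -> on_hand[A=25 B=39 C=47] avail[A=20 B=25 C=43] open={R2,R3,R4,R5}
Step 7: reserve R6 C 3 -> on_hand[A=25 B=39 C=47] avail[A=20 B=25 C=40] open={R2,R3,R4,R5,R6}
Step 8: reserve R7 B 2 -> on_hand[A=25 B=39 C=47] avail[A=20 B=23 C=40] open={R2,R3,R4,R5,R6,R7}
Step 9: reserve R8 C 8 -> on_hand[A=25 B=39 C=47] avail[A=20 B=23 C=32] open={R2,R3,R4,R5,R6,R7,R8}
Step 10: reserve R9 C 1 -> on_hand[A=25 B=39 C=47] avail[A=20 B=23 C=31] open={R2,R3,R4,R5,R6,R7,R8,R9}
Step 11: reserve R10 C 6 -> on_hand[A=25 B=39 C=47] avail[A=20 B=23 C=25] open={R10,R2,R3,R4,R5,R6,R7,R8,R9}
Step 12: commit R5 -> on_hand[A=25 B=39 C=43] avail[A=20 B=23 C=25] open={R10,R2,R3,R4,R6,R7,R8,R9}
Step 13: reserve R11 B 4 -> on_hand[A=25 B=39 C=43] avail[A=20 B=19 C=25] open={R10,R11,R2,R3,R4,R6,R7,R8,R9}
Step 14: commit R6 -> on_hand[A=25 B=39 C=40] avail[A=20 B=19 C=25] open={R10,R11,R2,R3,R4,R7,R8,R9}
Step 15: reserve R12 C 7 -> on_hand[A=25 B=39 C=40] avail[A=20 B=19 C=18] open={R10,R11,R12,R2,R3,R4,R7,R8,R9}
Step 16: commit R2 -> on_hand[A=20 B=39 C=40] avail[A=20 B=19 C=18] open={R10,R11,R12,R3,R4,R7,R8,R9}
Final available[C] = 18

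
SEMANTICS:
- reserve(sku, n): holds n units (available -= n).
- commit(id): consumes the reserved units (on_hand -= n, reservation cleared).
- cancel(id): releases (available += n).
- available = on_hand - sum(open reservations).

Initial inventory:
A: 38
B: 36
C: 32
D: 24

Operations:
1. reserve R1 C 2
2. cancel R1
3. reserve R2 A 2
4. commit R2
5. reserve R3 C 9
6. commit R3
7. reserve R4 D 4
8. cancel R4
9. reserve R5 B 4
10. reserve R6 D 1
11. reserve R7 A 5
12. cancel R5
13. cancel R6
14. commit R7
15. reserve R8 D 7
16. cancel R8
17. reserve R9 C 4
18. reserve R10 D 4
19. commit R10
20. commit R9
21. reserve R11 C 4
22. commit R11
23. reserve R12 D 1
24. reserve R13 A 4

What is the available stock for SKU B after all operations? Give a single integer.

Step 1: reserve R1 C 2 -> on_hand[A=38 B=36 C=32 D=24] avail[A=38 B=36 C=30 D=24] open={R1}
Step 2: cancel R1 -> on_hand[A=38 B=36 C=32 D=24] avail[A=38 B=36 C=32 D=24] open={}
Step 3: reserve R2 A 2 -> on_hand[A=38 B=36 C=32 D=24] avail[A=36 B=36 C=32 D=24] open={R2}
Step 4: commit R2 -> on_hand[A=36 B=36 C=32 D=24] avail[A=36 B=36 C=32 D=24] open={}
Step 5: reserve R3 C 9 -> on_hand[A=36 B=36 C=32 D=24] avail[A=36 B=36 C=23 D=24] open={R3}
Step 6: commit R3 -> on_hand[A=36 B=36 C=23 D=24] avail[A=36 B=36 C=23 D=24] open={}
Step 7: reserve R4 D 4 -> on_hand[A=36 B=36 C=23 D=24] avail[A=36 B=36 C=23 D=20] open={R4}
Step 8: cancel R4 -> on_hand[A=36 B=36 C=23 D=24] avail[A=36 B=36 C=23 D=24] open={}
Step 9: reserve R5 B 4 -> on_hand[A=36 B=36 C=23 D=24] avail[A=36 B=32 C=23 D=24] open={R5}
Step 10: reserve R6 D 1 -> on_hand[A=36 B=36 C=23 D=24] avail[A=36 B=32 C=23 D=23] open={R5,R6}
Step 11: reserve R7 A 5 -> on_hand[A=36 B=36 C=23 D=24] avail[A=31 B=32 C=23 D=23] open={R5,R6,R7}
Step 12: cancel R5 -> on_hand[A=36 B=36 C=23 D=24] avail[A=31 B=36 C=23 D=23] open={R6,R7}
Step 13: cancel R6 -> on_hand[A=36 B=36 C=23 D=24] avail[A=31 B=36 C=23 D=24] open={R7}
Step 14: commit R7 -> on_hand[A=31 B=36 C=23 D=24] avail[A=31 B=36 C=23 D=24] open={}
Step 15: reserve R8 D 7 -> on_hand[A=31 B=36 C=23 D=24] avail[A=31 B=36 C=23 D=17] open={R8}
Step 16: cancel R8 -> on_hand[A=31 B=36 C=23 D=24] avail[A=31 B=36 C=23 D=24] open={}
Step 17: reserve R9 C 4 -> on_hand[A=31 B=36 C=23 D=24] avail[A=31 B=36 C=19 D=24] open={R9}
Step 18: reserve R10 D 4 -> on_hand[A=31 B=36 C=23 D=24] avail[A=31 B=36 C=19 D=20] open={R10,R9}
Step 19: commit R10 -> on_hand[A=31 B=36 C=23 D=20] avail[A=31 B=36 C=19 D=20] open={R9}
Step 20: commit R9 -> on_hand[A=31 B=36 C=19 D=20] avail[A=31 B=36 C=19 D=20] open={}
Step 21: reserve R11 C 4 -> on_hand[A=31 B=36 C=19 D=20] avail[A=31 B=36 C=15 D=20] open={R11}
Step 22: commit R11 -> on_hand[A=31 B=36 C=15 D=20] avail[A=31 B=36 C=15 D=20] open={}
Step 23: reserve R12 D 1 -> on_hand[A=31 B=36 C=15 D=20] avail[A=31 B=36 C=15 D=19] open={R12}
Step 24: reserve R13 A 4 -> on_hand[A=31 B=36 C=15 D=20] avail[A=27 B=36 C=15 D=19] open={R12,R13}
Final available[B] = 36

Answer: 36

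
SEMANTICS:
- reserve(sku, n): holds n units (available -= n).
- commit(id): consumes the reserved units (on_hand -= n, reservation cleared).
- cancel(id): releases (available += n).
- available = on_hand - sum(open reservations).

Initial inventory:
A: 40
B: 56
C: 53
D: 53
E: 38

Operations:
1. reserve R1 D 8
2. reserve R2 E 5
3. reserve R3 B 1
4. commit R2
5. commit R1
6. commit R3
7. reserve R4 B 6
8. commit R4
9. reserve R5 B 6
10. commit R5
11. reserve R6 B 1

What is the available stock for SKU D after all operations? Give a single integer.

Answer: 45

Derivation:
Step 1: reserve R1 D 8 -> on_hand[A=40 B=56 C=53 D=53 E=38] avail[A=40 B=56 C=53 D=45 E=38] open={R1}
Step 2: reserve R2 E 5 -> on_hand[A=40 B=56 C=53 D=53 E=38] avail[A=40 B=56 C=53 D=45 E=33] open={R1,R2}
Step 3: reserve R3 B 1 -> on_hand[A=40 B=56 C=53 D=53 E=38] avail[A=40 B=55 C=53 D=45 E=33] open={R1,R2,R3}
Step 4: commit R2 -> on_hand[A=40 B=56 C=53 D=53 E=33] avail[A=40 B=55 C=53 D=45 E=33] open={R1,R3}
Step 5: commit R1 -> on_hand[A=40 B=56 C=53 D=45 E=33] avail[A=40 B=55 C=53 D=45 E=33] open={R3}
Step 6: commit R3 -> on_hand[A=40 B=55 C=53 D=45 E=33] avail[A=40 B=55 C=53 D=45 E=33] open={}
Step 7: reserve R4 B 6 -> on_hand[A=40 B=55 C=53 D=45 E=33] avail[A=40 B=49 C=53 D=45 E=33] open={R4}
Step 8: commit R4 -> on_hand[A=40 B=49 C=53 D=45 E=33] avail[A=40 B=49 C=53 D=45 E=33] open={}
Step 9: reserve R5 B 6 -> on_hand[A=40 B=49 C=53 D=45 E=33] avail[A=40 B=43 C=53 D=45 E=33] open={R5}
Step 10: commit R5 -> on_hand[A=40 B=43 C=53 D=45 E=33] avail[A=40 B=43 C=53 D=45 E=33] open={}
Step 11: reserve R6 B 1 -> on_hand[A=40 B=43 C=53 D=45 E=33] avail[A=40 B=42 C=53 D=45 E=33] open={R6}
Final available[D] = 45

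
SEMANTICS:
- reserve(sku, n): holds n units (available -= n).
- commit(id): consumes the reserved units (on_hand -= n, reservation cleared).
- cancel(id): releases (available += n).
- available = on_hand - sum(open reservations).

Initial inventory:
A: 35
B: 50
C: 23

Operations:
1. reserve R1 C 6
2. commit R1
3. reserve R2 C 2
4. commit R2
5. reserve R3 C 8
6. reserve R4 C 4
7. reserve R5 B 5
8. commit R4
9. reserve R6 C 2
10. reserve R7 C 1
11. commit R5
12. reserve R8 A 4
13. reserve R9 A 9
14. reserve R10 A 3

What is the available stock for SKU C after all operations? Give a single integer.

Answer: 0

Derivation:
Step 1: reserve R1 C 6 -> on_hand[A=35 B=50 C=23] avail[A=35 B=50 C=17] open={R1}
Step 2: commit R1 -> on_hand[A=35 B=50 C=17] avail[A=35 B=50 C=17] open={}
Step 3: reserve R2 C 2 -> on_hand[A=35 B=50 C=17] avail[A=35 B=50 C=15] open={R2}
Step 4: commit R2 -> on_hand[A=35 B=50 C=15] avail[A=35 B=50 C=15] open={}
Step 5: reserve R3 C 8 -> on_hand[A=35 B=50 C=15] avail[A=35 B=50 C=7] open={R3}
Step 6: reserve R4 C 4 -> on_hand[A=35 B=50 C=15] avail[A=35 B=50 C=3] open={R3,R4}
Step 7: reserve R5 B 5 -> on_hand[A=35 B=50 C=15] avail[A=35 B=45 C=3] open={R3,R4,R5}
Step 8: commit R4 -> on_hand[A=35 B=50 C=11] avail[A=35 B=45 C=3] open={R3,R5}
Step 9: reserve R6 C 2 -> on_hand[A=35 B=50 C=11] avail[A=35 B=45 C=1] open={R3,R5,R6}
Step 10: reserve R7 C 1 -> on_hand[A=35 B=50 C=11] avail[A=35 B=45 C=0] open={R3,R5,R6,R7}
Step 11: commit R5 -> on_hand[A=35 B=45 C=11] avail[A=35 B=45 C=0] open={R3,R6,R7}
Step 12: reserve R8 A 4 -> on_hand[A=35 B=45 C=11] avail[A=31 B=45 C=0] open={R3,R6,R7,R8}
Step 13: reserve R9 A 9 -> on_hand[A=35 B=45 C=11] avail[A=22 B=45 C=0] open={R3,R6,R7,R8,R9}
Step 14: reserve R10 A 3 -> on_hand[A=35 B=45 C=11] avail[A=19 B=45 C=0] open={R10,R3,R6,R7,R8,R9}
Final available[C] = 0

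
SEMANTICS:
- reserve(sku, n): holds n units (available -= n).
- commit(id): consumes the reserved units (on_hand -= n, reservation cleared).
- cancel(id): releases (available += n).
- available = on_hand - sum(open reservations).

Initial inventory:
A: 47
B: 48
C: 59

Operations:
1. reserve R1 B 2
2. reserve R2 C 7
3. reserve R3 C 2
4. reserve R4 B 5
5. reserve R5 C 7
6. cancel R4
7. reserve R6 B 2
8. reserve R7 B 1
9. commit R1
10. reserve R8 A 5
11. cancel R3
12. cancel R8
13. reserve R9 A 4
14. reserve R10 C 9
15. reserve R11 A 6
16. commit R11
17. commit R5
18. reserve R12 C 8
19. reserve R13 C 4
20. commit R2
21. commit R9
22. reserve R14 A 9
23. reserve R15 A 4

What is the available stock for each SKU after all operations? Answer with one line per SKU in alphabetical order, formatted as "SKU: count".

Answer: A: 24
B: 43
C: 24

Derivation:
Step 1: reserve R1 B 2 -> on_hand[A=47 B=48 C=59] avail[A=47 B=46 C=59] open={R1}
Step 2: reserve R2 C 7 -> on_hand[A=47 B=48 C=59] avail[A=47 B=46 C=52] open={R1,R2}
Step 3: reserve R3 C 2 -> on_hand[A=47 B=48 C=59] avail[A=47 B=46 C=50] open={R1,R2,R3}
Step 4: reserve R4 B 5 -> on_hand[A=47 B=48 C=59] avail[A=47 B=41 C=50] open={R1,R2,R3,R4}
Step 5: reserve R5 C 7 -> on_hand[A=47 B=48 C=59] avail[A=47 B=41 C=43] open={R1,R2,R3,R4,R5}
Step 6: cancel R4 -> on_hand[A=47 B=48 C=59] avail[A=47 B=46 C=43] open={R1,R2,R3,R5}
Step 7: reserve R6 B 2 -> on_hand[A=47 B=48 C=59] avail[A=47 B=44 C=43] open={R1,R2,R3,R5,R6}
Step 8: reserve R7 B 1 -> on_hand[A=47 B=48 C=59] avail[A=47 B=43 C=43] open={R1,R2,R3,R5,R6,R7}
Step 9: commit R1 -> on_hand[A=47 B=46 C=59] avail[A=47 B=43 C=43] open={R2,R3,R5,R6,R7}
Step 10: reserve R8 A 5 -> on_hand[A=47 B=46 C=59] avail[A=42 B=43 C=43] open={R2,R3,R5,R6,R7,R8}
Step 11: cancel R3 -> on_hand[A=47 B=46 C=59] avail[A=42 B=43 C=45] open={R2,R5,R6,R7,R8}
Step 12: cancel R8 -> on_hand[A=47 B=46 C=59] avail[A=47 B=43 C=45] open={R2,R5,R6,R7}
Step 13: reserve R9 A 4 -> on_hand[A=47 B=46 C=59] avail[A=43 B=43 C=45] open={R2,R5,R6,R7,R9}
Step 14: reserve R10 C 9 -> on_hand[A=47 B=46 C=59] avail[A=43 B=43 C=36] open={R10,R2,R5,R6,R7,R9}
Step 15: reserve R11 A 6 -> on_hand[A=47 B=46 C=59] avail[A=37 B=43 C=36] open={R10,R11,R2,R5,R6,R7,R9}
Step 16: commit R11 -> on_hand[A=41 B=46 C=59] avail[A=37 B=43 C=36] open={R10,R2,R5,R6,R7,R9}
Step 17: commit R5 -> on_hand[A=41 B=46 C=52] avail[A=37 B=43 C=36] open={R10,R2,R6,R7,R9}
Step 18: reserve R12 C 8 -> on_hand[A=41 B=46 C=52] avail[A=37 B=43 C=28] open={R10,R12,R2,R6,R7,R9}
Step 19: reserve R13 C 4 -> on_hand[A=41 B=46 C=52] avail[A=37 B=43 C=24] open={R10,R12,R13,R2,R6,R7,R9}
Step 20: commit R2 -> on_hand[A=41 B=46 C=45] avail[A=37 B=43 C=24] open={R10,R12,R13,R6,R7,R9}
Step 21: commit R9 -> on_hand[A=37 B=46 C=45] avail[A=37 B=43 C=24] open={R10,R12,R13,R6,R7}
Step 22: reserve R14 A 9 -> on_hand[A=37 B=46 C=45] avail[A=28 B=43 C=24] open={R10,R12,R13,R14,R6,R7}
Step 23: reserve R15 A 4 -> on_hand[A=37 B=46 C=45] avail[A=24 B=43 C=24] open={R10,R12,R13,R14,R15,R6,R7}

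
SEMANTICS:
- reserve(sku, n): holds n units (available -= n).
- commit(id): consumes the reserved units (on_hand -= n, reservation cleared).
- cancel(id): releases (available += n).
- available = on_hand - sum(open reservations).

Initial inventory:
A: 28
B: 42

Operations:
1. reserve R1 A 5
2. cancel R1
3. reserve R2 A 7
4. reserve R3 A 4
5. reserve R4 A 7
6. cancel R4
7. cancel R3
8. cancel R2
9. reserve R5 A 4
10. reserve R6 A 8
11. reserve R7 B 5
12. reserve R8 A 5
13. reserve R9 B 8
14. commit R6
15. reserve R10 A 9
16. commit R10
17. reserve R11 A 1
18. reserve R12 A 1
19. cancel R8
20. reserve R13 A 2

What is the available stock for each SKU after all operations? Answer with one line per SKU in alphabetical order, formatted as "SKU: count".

Answer: A: 3
B: 29

Derivation:
Step 1: reserve R1 A 5 -> on_hand[A=28 B=42] avail[A=23 B=42] open={R1}
Step 2: cancel R1 -> on_hand[A=28 B=42] avail[A=28 B=42] open={}
Step 3: reserve R2 A 7 -> on_hand[A=28 B=42] avail[A=21 B=42] open={R2}
Step 4: reserve R3 A 4 -> on_hand[A=28 B=42] avail[A=17 B=42] open={R2,R3}
Step 5: reserve R4 A 7 -> on_hand[A=28 B=42] avail[A=10 B=42] open={R2,R3,R4}
Step 6: cancel R4 -> on_hand[A=28 B=42] avail[A=17 B=42] open={R2,R3}
Step 7: cancel R3 -> on_hand[A=28 B=42] avail[A=21 B=42] open={R2}
Step 8: cancel R2 -> on_hand[A=28 B=42] avail[A=28 B=42] open={}
Step 9: reserve R5 A 4 -> on_hand[A=28 B=42] avail[A=24 B=42] open={R5}
Step 10: reserve R6 A 8 -> on_hand[A=28 B=42] avail[A=16 B=42] open={R5,R6}
Step 11: reserve R7 B 5 -> on_hand[A=28 B=42] avail[A=16 B=37] open={R5,R6,R7}
Step 12: reserve R8 A 5 -> on_hand[A=28 B=42] avail[A=11 B=37] open={R5,R6,R7,R8}
Step 13: reserve R9 B 8 -> on_hand[A=28 B=42] avail[A=11 B=29] open={R5,R6,R7,R8,R9}
Step 14: commit R6 -> on_hand[A=20 B=42] avail[A=11 B=29] open={R5,R7,R8,R9}
Step 15: reserve R10 A 9 -> on_hand[A=20 B=42] avail[A=2 B=29] open={R10,R5,R7,R8,R9}
Step 16: commit R10 -> on_hand[A=11 B=42] avail[A=2 B=29] open={R5,R7,R8,R9}
Step 17: reserve R11 A 1 -> on_hand[A=11 B=42] avail[A=1 B=29] open={R11,R5,R7,R8,R9}
Step 18: reserve R12 A 1 -> on_hand[A=11 B=42] avail[A=0 B=29] open={R11,R12,R5,R7,R8,R9}
Step 19: cancel R8 -> on_hand[A=11 B=42] avail[A=5 B=29] open={R11,R12,R5,R7,R9}
Step 20: reserve R13 A 2 -> on_hand[A=11 B=42] avail[A=3 B=29] open={R11,R12,R13,R5,R7,R9}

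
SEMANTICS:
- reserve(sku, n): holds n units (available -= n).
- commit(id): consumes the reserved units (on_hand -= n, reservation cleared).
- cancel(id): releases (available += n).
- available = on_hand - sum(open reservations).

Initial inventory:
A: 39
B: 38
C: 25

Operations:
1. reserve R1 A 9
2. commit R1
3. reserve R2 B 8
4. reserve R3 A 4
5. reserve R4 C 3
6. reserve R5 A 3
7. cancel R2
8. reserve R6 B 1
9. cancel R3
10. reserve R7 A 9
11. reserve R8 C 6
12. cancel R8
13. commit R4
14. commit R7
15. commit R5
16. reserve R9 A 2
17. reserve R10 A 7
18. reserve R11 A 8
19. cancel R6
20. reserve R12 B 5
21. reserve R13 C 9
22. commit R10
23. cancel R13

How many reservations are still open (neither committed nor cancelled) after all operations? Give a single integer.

Answer: 3

Derivation:
Step 1: reserve R1 A 9 -> on_hand[A=39 B=38 C=25] avail[A=30 B=38 C=25] open={R1}
Step 2: commit R1 -> on_hand[A=30 B=38 C=25] avail[A=30 B=38 C=25] open={}
Step 3: reserve R2 B 8 -> on_hand[A=30 B=38 C=25] avail[A=30 B=30 C=25] open={R2}
Step 4: reserve R3 A 4 -> on_hand[A=30 B=38 C=25] avail[A=26 B=30 C=25] open={R2,R3}
Step 5: reserve R4 C 3 -> on_hand[A=30 B=38 C=25] avail[A=26 B=30 C=22] open={R2,R3,R4}
Step 6: reserve R5 A 3 -> on_hand[A=30 B=38 C=25] avail[A=23 B=30 C=22] open={R2,R3,R4,R5}
Step 7: cancel R2 -> on_hand[A=30 B=38 C=25] avail[A=23 B=38 C=22] open={R3,R4,R5}
Step 8: reserve R6 B 1 -> on_hand[A=30 B=38 C=25] avail[A=23 B=37 C=22] open={R3,R4,R5,R6}
Step 9: cancel R3 -> on_hand[A=30 B=38 C=25] avail[A=27 B=37 C=22] open={R4,R5,R6}
Step 10: reserve R7 A 9 -> on_hand[A=30 B=38 C=25] avail[A=18 B=37 C=22] open={R4,R5,R6,R7}
Step 11: reserve R8 C 6 -> on_hand[A=30 B=38 C=25] avail[A=18 B=37 C=16] open={R4,R5,R6,R7,R8}
Step 12: cancel R8 -> on_hand[A=30 B=38 C=25] avail[A=18 B=37 C=22] open={R4,R5,R6,R7}
Step 13: commit R4 -> on_hand[A=30 B=38 C=22] avail[A=18 B=37 C=22] open={R5,R6,R7}
Step 14: commit R7 -> on_hand[A=21 B=38 C=22] avail[A=18 B=37 C=22] open={R5,R6}
Step 15: commit R5 -> on_hand[A=18 B=38 C=22] avail[A=18 B=37 C=22] open={R6}
Step 16: reserve R9 A 2 -> on_hand[A=18 B=38 C=22] avail[A=16 B=37 C=22] open={R6,R9}
Step 17: reserve R10 A 7 -> on_hand[A=18 B=38 C=22] avail[A=9 B=37 C=22] open={R10,R6,R9}
Step 18: reserve R11 A 8 -> on_hand[A=18 B=38 C=22] avail[A=1 B=37 C=22] open={R10,R11,R6,R9}
Step 19: cancel R6 -> on_hand[A=18 B=38 C=22] avail[A=1 B=38 C=22] open={R10,R11,R9}
Step 20: reserve R12 B 5 -> on_hand[A=18 B=38 C=22] avail[A=1 B=33 C=22] open={R10,R11,R12,R9}
Step 21: reserve R13 C 9 -> on_hand[A=18 B=38 C=22] avail[A=1 B=33 C=13] open={R10,R11,R12,R13,R9}
Step 22: commit R10 -> on_hand[A=11 B=38 C=22] avail[A=1 B=33 C=13] open={R11,R12,R13,R9}
Step 23: cancel R13 -> on_hand[A=11 B=38 C=22] avail[A=1 B=33 C=22] open={R11,R12,R9}
Open reservations: ['R11', 'R12', 'R9'] -> 3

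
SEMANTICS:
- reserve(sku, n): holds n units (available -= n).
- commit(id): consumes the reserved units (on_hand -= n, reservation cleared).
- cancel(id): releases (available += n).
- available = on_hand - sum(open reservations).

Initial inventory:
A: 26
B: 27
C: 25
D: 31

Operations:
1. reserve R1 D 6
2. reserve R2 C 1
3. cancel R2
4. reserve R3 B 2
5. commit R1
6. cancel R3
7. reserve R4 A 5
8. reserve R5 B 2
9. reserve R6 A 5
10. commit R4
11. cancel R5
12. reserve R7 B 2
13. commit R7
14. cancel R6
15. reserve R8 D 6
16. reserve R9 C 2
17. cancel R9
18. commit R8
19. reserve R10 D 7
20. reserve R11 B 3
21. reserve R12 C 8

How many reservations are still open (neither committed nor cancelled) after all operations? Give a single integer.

Step 1: reserve R1 D 6 -> on_hand[A=26 B=27 C=25 D=31] avail[A=26 B=27 C=25 D=25] open={R1}
Step 2: reserve R2 C 1 -> on_hand[A=26 B=27 C=25 D=31] avail[A=26 B=27 C=24 D=25] open={R1,R2}
Step 3: cancel R2 -> on_hand[A=26 B=27 C=25 D=31] avail[A=26 B=27 C=25 D=25] open={R1}
Step 4: reserve R3 B 2 -> on_hand[A=26 B=27 C=25 D=31] avail[A=26 B=25 C=25 D=25] open={R1,R3}
Step 5: commit R1 -> on_hand[A=26 B=27 C=25 D=25] avail[A=26 B=25 C=25 D=25] open={R3}
Step 6: cancel R3 -> on_hand[A=26 B=27 C=25 D=25] avail[A=26 B=27 C=25 D=25] open={}
Step 7: reserve R4 A 5 -> on_hand[A=26 B=27 C=25 D=25] avail[A=21 B=27 C=25 D=25] open={R4}
Step 8: reserve R5 B 2 -> on_hand[A=26 B=27 C=25 D=25] avail[A=21 B=25 C=25 D=25] open={R4,R5}
Step 9: reserve R6 A 5 -> on_hand[A=26 B=27 C=25 D=25] avail[A=16 B=25 C=25 D=25] open={R4,R5,R6}
Step 10: commit R4 -> on_hand[A=21 B=27 C=25 D=25] avail[A=16 B=25 C=25 D=25] open={R5,R6}
Step 11: cancel R5 -> on_hand[A=21 B=27 C=25 D=25] avail[A=16 B=27 C=25 D=25] open={R6}
Step 12: reserve R7 B 2 -> on_hand[A=21 B=27 C=25 D=25] avail[A=16 B=25 C=25 D=25] open={R6,R7}
Step 13: commit R7 -> on_hand[A=21 B=25 C=25 D=25] avail[A=16 B=25 C=25 D=25] open={R6}
Step 14: cancel R6 -> on_hand[A=21 B=25 C=25 D=25] avail[A=21 B=25 C=25 D=25] open={}
Step 15: reserve R8 D 6 -> on_hand[A=21 B=25 C=25 D=25] avail[A=21 B=25 C=25 D=19] open={R8}
Step 16: reserve R9 C 2 -> on_hand[A=21 B=25 C=25 D=25] avail[A=21 B=25 C=23 D=19] open={R8,R9}
Step 17: cancel R9 -> on_hand[A=21 B=25 C=25 D=25] avail[A=21 B=25 C=25 D=19] open={R8}
Step 18: commit R8 -> on_hand[A=21 B=25 C=25 D=19] avail[A=21 B=25 C=25 D=19] open={}
Step 19: reserve R10 D 7 -> on_hand[A=21 B=25 C=25 D=19] avail[A=21 B=25 C=25 D=12] open={R10}
Step 20: reserve R11 B 3 -> on_hand[A=21 B=25 C=25 D=19] avail[A=21 B=22 C=25 D=12] open={R10,R11}
Step 21: reserve R12 C 8 -> on_hand[A=21 B=25 C=25 D=19] avail[A=21 B=22 C=17 D=12] open={R10,R11,R12}
Open reservations: ['R10', 'R11', 'R12'] -> 3

Answer: 3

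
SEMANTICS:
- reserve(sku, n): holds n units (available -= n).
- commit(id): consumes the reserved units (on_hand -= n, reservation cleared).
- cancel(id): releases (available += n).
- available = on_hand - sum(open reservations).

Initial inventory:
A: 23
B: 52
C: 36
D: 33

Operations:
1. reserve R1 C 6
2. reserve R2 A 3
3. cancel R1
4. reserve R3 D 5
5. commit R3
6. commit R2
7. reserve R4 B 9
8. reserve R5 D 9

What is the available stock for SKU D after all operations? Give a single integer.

Answer: 19

Derivation:
Step 1: reserve R1 C 6 -> on_hand[A=23 B=52 C=36 D=33] avail[A=23 B=52 C=30 D=33] open={R1}
Step 2: reserve R2 A 3 -> on_hand[A=23 B=52 C=36 D=33] avail[A=20 B=52 C=30 D=33] open={R1,R2}
Step 3: cancel R1 -> on_hand[A=23 B=52 C=36 D=33] avail[A=20 B=52 C=36 D=33] open={R2}
Step 4: reserve R3 D 5 -> on_hand[A=23 B=52 C=36 D=33] avail[A=20 B=52 C=36 D=28] open={R2,R3}
Step 5: commit R3 -> on_hand[A=23 B=52 C=36 D=28] avail[A=20 B=52 C=36 D=28] open={R2}
Step 6: commit R2 -> on_hand[A=20 B=52 C=36 D=28] avail[A=20 B=52 C=36 D=28] open={}
Step 7: reserve R4 B 9 -> on_hand[A=20 B=52 C=36 D=28] avail[A=20 B=43 C=36 D=28] open={R4}
Step 8: reserve R5 D 9 -> on_hand[A=20 B=52 C=36 D=28] avail[A=20 B=43 C=36 D=19] open={R4,R5}
Final available[D] = 19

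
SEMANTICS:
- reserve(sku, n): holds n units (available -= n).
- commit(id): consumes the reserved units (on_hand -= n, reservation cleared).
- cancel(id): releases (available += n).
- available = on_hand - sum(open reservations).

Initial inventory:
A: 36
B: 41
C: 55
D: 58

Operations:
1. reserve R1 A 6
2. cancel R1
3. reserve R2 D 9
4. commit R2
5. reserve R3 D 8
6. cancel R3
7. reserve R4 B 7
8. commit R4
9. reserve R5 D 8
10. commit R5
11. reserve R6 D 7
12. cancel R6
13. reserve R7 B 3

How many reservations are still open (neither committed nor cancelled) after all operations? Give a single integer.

Step 1: reserve R1 A 6 -> on_hand[A=36 B=41 C=55 D=58] avail[A=30 B=41 C=55 D=58] open={R1}
Step 2: cancel R1 -> on_hand[A=36 B=41 C=55 D=58] avail[A=36 B=41 C=55 D=58] open={}
Step 3: reserve R2 D 9 -> on_hand[A=36 B=41 C=55 D=58] avail[A=36 B=41 C=55 D=49] open={R2}
Step 4: commit R2 -> on_hand[A=36 B=41 C=55 D=49] avail[A=36 B=41 C=55 D=49] open={}
Step 5: reserve R3 D 8 -> on_hand[A=36 B=41 C=55 D=49] avail[A=36 B=41 C=55 D=41] open={R3}
Step 6: cancel R3 -> on_hand[A=36 B=41 C=55 D=49] avail[A=36 B=41 C=55 D=49] open={}
Step 7: reserve R4 B 7 -> on_hand[A=36 B=41 C=55 D=49] avail[A=36 B=34 C=55 D=49] open={R4}
Step 8: commit R4 -> on_hand[A=36 B=34 C=55 D=49] avail[A=36 B=34 C=55 D=49] open={}
Step 9: reserve R5 D 8 -> on_hand[A=36 B=34 C=55 D=49] avail[A=36 B=34 C=55 D=41] open={R5}
Step 10: commit R5 -> on_hand[A=36 B=34 C=55 D=41] avail[A=36 B=34 C=55 D=41] open={}
Step 11: reserve R6 D 7 -> on_hand[A=36 B=34 C=55 D=41] avail[A=36 B=34 C=55 D=34] open={R6}
Step 12: cancel R6 -> on_hand[A=36 B=34 C=55 D=41] avail[A=36 B=34 C=55 D=41] open={}
Step 13: reserve R7 B 3 -> on_hand[A=36 B=34 C=55 D=41] avail[A=36 B=31 C=55 D=41] open={R7}
Open reservations: ['R7'] -> 1

Answer: 1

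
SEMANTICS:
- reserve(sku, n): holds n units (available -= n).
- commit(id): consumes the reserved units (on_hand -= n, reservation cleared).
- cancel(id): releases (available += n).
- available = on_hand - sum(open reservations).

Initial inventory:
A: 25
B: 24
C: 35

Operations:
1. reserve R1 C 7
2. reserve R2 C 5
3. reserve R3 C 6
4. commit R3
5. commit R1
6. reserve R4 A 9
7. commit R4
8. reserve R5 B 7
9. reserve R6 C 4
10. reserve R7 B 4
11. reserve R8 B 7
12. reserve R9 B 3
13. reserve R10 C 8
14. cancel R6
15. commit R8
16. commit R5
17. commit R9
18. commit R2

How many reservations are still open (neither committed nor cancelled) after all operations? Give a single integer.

Answer: 2

Derivation:
Step 1: reserve R1 C 7 -> on_hand[A=25 B=24 C=35] avail[A=25 B=24 C=28] open={R1}
Step 2: reserve R2 C 5 -> on_hand[A=25 B=24 C=35] avail[A=25 B=24 C=23] open={R1,R2}
Step 3: reserve R3 C 6 -> on_hand[A=25 B=24 C=35] avail[A=25 B=24 C=17] open={R1,R2,R3}
Step 4: commit R3 -> on_hand[A=25 B=24 C=29] avail[A=25 B=24 C=17] open={R1,R2}
Step 5: commit R1 -> on_hand[A=25 B=24 C=22] avail[A=25 B=24 C=17] open={R2}
Step 6: reserve R4 A 9 -> on_hand[A=25 B=24 C=22] avail[A=16 B=24 C=17] open={R2,R4}
Step 7: commit R4 -> on_hand[A=16 B=24 C=22] avail[A=16 B=24 C=17] open={R2}
Step 8: reserve R5 B 7 -> on_hand[A=16 B=24 C=22] avail[A=16 B=17 C=17] open={R2,R5}
Step 9: reserve R6 C 4 -> on_hand[A=16 B=24 C=22] avail[A=16 B=17 C=13] open={R2,R5,R6}
Step 10: reserve R7 B 4 -> on_hand[A=16 B=24 C=22] avail[A=16 B=13 C=13] open={R2,R5,R6,R7}
Step 11: reserve R8 B 7 -> on_hand[A=16 B=24 C=22] avail[A=16 B=6 C=13] open={R2,R5,R6,R7,R8}
Step 12: reserve R9 B 3 -> on_hand[A=16 B=24 C=22] avail[A=16 B=3 C=13] open={R2,R5,R6,R7,R8,R9}
Step 13: reserve R10 C 8 -> on_hand[A=16 B=24 C=22] avail[A=16 B=3 C=5] open={R10,R2,R5,R6,R7,R8,R9}
Step 14: cancel R6 -> on_hand[A=16 B=24 C=22] avail[A=16 B=3 C=9] open={R10,R2,R5,R7,R8,R9}
Step 15: commit R8 -> on_hand[A=16 B=17 C=22] avail[A=16 B=3 C=9] open={R10,R2,R5,R7,R9}
Step 16: commit R5 -> on_hand[A=16 B=10 C=22] avail[A=16 B=3 C=9] open={R10,R2,R7,R9}
Step 17: commit R9 -> on_hand[A=16 B=7 C=22] avail[A=16 B=3 C=9] open={R10,R2,R7}
Step 18: commit R2 -> on_hand[A=16 B=7 C=17] avail[A=16 B=3 C=9] open={R10,R7}
Open reservations: ['R10', 'R7'] -> 2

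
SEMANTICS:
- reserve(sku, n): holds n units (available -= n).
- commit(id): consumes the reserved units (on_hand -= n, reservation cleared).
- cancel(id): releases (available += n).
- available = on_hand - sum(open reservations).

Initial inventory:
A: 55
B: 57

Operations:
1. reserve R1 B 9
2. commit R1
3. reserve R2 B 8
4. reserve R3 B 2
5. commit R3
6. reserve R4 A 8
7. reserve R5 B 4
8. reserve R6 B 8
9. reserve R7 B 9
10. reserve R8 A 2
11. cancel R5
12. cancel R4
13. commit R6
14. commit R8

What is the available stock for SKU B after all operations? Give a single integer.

Step 1: reserve R1 B 9 -> on_hand[A=55 B=57] avail[A=55 B=48] open={R1}
Step 2: commit R1 -> on_hand[A=55 B=48] avail[A=55 B=48] open={}
Step 3: reserve R2 B 8 -> on_hand[A=55 B=48] avail[A=55 B=40] open={R2}
Step 4: reserve R3 B 2 -> on_hand[A=55 B=48] avail[A=55 B=38] open={R2,R3}
Step 5: commit R3 -> on_hand[A=55 B=46] avail[A=55 B=38] open={R2}
Step 6: reserve R4 A 8 -> on_hand[A=55 B=46] avail[A=47 B=38] open={R2,R4}
Step 7: reserve R5 B 4 -> on_hand[A=55 B=46] avail[A=47 B=34] open={R2,R4,R5}
Step 8: reserve R6 B 8 -> on_hand[A=55 B=46] avail[A=47 B=26] open={R2,R4,R5,R6}
Step 9: reserve R7 B 9 -> on_hand[A=55 B=46] avail[A=47 B=17] open={R2,R4,R5,R6,R7}
Step 10: reserve R8 A 2 -> on_hand[A=55 B=46] avail[A=45 B=17] open={R2,R4,R5,R6,R7,R8}
Step 11: cancel R5 -> on_hand[A=55 B=46] avail[A=45 B=21] open={R2,R4,R6,R7,R8}
Step 12: cancel R4 -> on_hand[A=55 B=46] avail[A=53 B=21] open={R2,R6,R7,R8}
Step 13: commit R6 -> on_hand[A=55 B=38] avail[A=53 B=21] open={R2,R7,R8}
Step 14: commit R8 -> on_hand[A=53 B=38] avail[A=53 B=21] open={R2,R7}
Final available[B] = 21

Answer: 21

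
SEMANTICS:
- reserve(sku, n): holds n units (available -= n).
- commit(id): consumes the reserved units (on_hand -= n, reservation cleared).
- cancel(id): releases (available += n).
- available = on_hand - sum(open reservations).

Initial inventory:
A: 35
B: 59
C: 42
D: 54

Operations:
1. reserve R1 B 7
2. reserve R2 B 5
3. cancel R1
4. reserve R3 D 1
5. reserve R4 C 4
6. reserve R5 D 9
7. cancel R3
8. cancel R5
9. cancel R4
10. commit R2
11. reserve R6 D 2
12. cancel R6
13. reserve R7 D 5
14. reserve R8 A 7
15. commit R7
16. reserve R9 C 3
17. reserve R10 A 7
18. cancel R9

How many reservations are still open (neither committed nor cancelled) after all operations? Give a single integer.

Step 1: reserve R1 B 7 -> on_hand[A=35 B=59 C=42 D=54] avail[A=35 B=52 C=42 D=54] open={R1}
Step 2: reserve R2 B 5 -> on_hand[A=35 B=59 C=42 D=54] avail[A=35 B=47 C=42 D=54] open={R1,R2}
Step 3: cancel R1 -> on_hand[A=35 B=59 C=42 D=54] avail[A=35 B=54 C=42 D=54] open={R2}
Step 4: reserve R3 D 1 -> on_hand[A=35 B=59 C=42 D=54] avail[A=35 B=54 C=42 D=53] open={R2,R3}
Step 5: reserve R4 C 4 -> on_hand[A=35 B=59 C=42 D=54] avail[A=35 B=54 C=38 D=53] open={R2,R3,R4}
Step 6: reserve R5 D 9 -> on_hand[A=35 B=59 C=42 D=54] avail[A=35 B=54 C=38 D=44] open={R2,R3,R4,R5}
Step 7: cancel R3 -> on_hand[A=35 B=59 C=42 D=54] avail[A=35 B=54 C=38 D=45] open={R2,R4,R5}
Step 8: cancel R5 -> on_hand[A=35 B=59 C=42 D=54] avail[A=35 B=54 C=38 D=54] open={R2,R4}
Step 9: cancel R4 -> on_hand[A=35 B=59 C=42 D=54] avail[A=35 B=54 C=42 D=54] open={R2}
Step 10: commit R2 -> on_hand[A=35 B=54 C=42 D=54] avail[A=35 B=54 C=42 D=54] open={}
Step 11: reserve R6 D 2 -> on_hand[A=35 B=54 C=42 D=54] avail[A=35 B=54 C=42 D=52] open={R6}
Step 12: cancel R6 -> on_hand[A=35 B=54 C=42 D=54] avail[A=35 B=54 C=42 D=54] open={}
Step 13: reserve R7 D 5 -> on_hand[A=35 B=54 C=42 D=54] avail[A=35 B=54 C=42 D=49] open={R7}
Step 14: reserve R8 A 7 -> on_hand[A=35 B=54 C=42 D=54] avail[A=28 B=54 C=42 D=49] open={R7,R8}
Step 15: commit R7 -> on_hand[A=35 B=54 C=42 D=49] avail[A=28 B=54 C=42 D=49] open={R8}
Step 16: reserve R9 C 3 -> on_hand[A=35 B=54 C=42 D=49] avail[A=28 B=54 C=39 D=49] open={R8,R9}
Step 17: reserve R10 A 7 -> on_hand[A=35 B=54 C=42 D=49] avail[A=21 B=54 C=39 D=49] open={R10,R8,R9}
Step 18: cancel R9 -> on_hand[A=35 B=54 C=42 D=49] avail[A=21 B=54 C=42 D=49] open={R10,R8}
Open reservations: ['R10', 'R8'] -> 2

Answer: 2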